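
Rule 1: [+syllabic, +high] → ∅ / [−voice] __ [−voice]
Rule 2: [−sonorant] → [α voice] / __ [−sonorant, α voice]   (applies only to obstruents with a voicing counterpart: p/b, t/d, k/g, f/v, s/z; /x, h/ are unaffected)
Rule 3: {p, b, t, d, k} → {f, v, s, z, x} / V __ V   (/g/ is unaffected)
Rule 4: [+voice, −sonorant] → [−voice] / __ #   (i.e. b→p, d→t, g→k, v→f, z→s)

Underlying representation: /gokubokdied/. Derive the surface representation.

goxuvogdiet

Rule 1 (high vowel syncope): no segment meets the environment; /gokubokdied/ is unchanged.
Rule 2 (regressive voicing assimilation): /k/ precedes the voiced obstruent /d/, so it voices to [g] by assimilation. /gokubokdied/ → gokubogdied.
Rule 3 (intervocalic spirantization): /k/ is a stop between vowels /o/ and /u/, so it spirantizes to the fricative [x]. /b/ is a stop between vowels /u/ and /o/, so it spirantizes to the fricative [v]. /gokubogdied/ → goxuvogdied.
Rule 4 (final devoicing): /d/ is a voiced obstruent in word-final position, so it devoices to [t]. /goxuvogdied/ → goxuvogdiet.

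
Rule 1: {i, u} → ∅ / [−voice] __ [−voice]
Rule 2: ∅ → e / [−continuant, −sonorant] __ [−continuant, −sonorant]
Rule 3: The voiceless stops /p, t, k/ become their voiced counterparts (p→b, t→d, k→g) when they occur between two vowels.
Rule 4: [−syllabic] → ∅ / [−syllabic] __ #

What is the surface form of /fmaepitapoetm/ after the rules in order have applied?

fmaebedaboet

Rule 1 (high vowel syncope): /i/ is a high vowel flanked by voiceless consonants /p/ and /t/, so it deletes. /fmaepitapoetm/ → fmaeptapoetm.
Rule 2 (stop-cluster e-epenthesis): /p/ and /t/ form a stop–stop cluster, so [e] is inserted between them. /fmaeptapoetm/ → fmaepetapoetm.
Rule 3 (intervocalic voicing): /p/ is a voiceless stop between vowels /e/ and /e/, so it voices to [b]. /t/ is a voiceless stop between vowels /e/ and /a/, so it voices to [d]. /p/ is a voiceless stop between vowels /a/ and /o/, so it voices to [b]. /fmaepetapoetm/ → fmaebedaboetm.
Rule 4 (final cluster simplification): /m/ is the second consonant of a word-final cluster /tm/, so it deletes. /fmaebedaboetm/ → fmaebedaboet.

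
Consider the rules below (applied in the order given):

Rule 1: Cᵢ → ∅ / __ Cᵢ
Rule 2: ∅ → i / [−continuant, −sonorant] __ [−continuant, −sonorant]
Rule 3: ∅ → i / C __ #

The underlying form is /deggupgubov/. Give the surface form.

Rule 1 (degemination): /gg/ is a geminate; the first /g/ deletes. /deggupgubov/ → degupgubov.
Rule 2 (stop-cluster i-epenthesis): /p/ and /g/ form a stop–stop cluster, so [i] is inserted between them. /degupgubov/ → degupigubov.
Rule 3 (final i-epenthesis): the form ends in the consonant /v/, so [i] is inserted word-finally. /degupigubov/ → degupigubovi.

degupigubovi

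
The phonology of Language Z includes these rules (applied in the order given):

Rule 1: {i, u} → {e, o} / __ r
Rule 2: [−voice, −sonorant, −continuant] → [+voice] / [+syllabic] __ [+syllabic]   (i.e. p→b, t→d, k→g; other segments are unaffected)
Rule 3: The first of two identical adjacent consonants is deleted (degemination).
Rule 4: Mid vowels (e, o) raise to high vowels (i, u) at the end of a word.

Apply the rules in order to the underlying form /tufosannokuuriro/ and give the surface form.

tufosanoguoreru

Rule 1 (pre-rhotic lowering): /u/ is a high vowel immediately before /r/, so it lowers to [o]. /i/ is a high vowel immediately before /r/, so it lowers to [e]. /tufosannokuuriro/ → tufosannokuorero.
Rule 2 (intervocalic voicing): /k/ is a voiceless stop between vowels /o/ and /u/, so it voices to [g]. /tufosannokuorero/ → tufosannoguorero.
Rule 3 (degemination): /nn/ is a geminate; the first /n/ deletes. /tufosannoguorero/ → tufosanoguorero.
Rule 4 (final vowel raising): /o/ is a mid vowel in word-final position, so it raises to [u]. /tufosanoguorero/ → tufosanoguoreru.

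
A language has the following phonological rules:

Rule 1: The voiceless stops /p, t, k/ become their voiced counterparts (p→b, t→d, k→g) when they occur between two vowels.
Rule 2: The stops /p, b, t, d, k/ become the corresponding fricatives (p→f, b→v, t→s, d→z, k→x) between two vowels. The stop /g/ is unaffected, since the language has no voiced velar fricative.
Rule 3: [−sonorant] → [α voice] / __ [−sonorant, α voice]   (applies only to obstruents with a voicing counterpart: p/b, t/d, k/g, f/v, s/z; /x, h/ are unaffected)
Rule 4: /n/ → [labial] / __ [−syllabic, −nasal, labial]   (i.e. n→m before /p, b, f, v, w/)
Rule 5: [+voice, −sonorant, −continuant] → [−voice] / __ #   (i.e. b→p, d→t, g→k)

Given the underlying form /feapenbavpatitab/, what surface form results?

Rule 1 (intervocalic voicing): /p/ is a voiceless stop between vowels /a/ and /e/, so it voices to [b]. /t/ is a voiceless stop between vowels /a/ and /i/, so it voices to [d]. /t/ is a voiceless stop between vowels /i/ and /a/, so it voices to [d]. /feapenbavpatitab/ → feabenbavpadidab.
Rule 2 (intervocalic spirantization): /b/ is a stop between vowels /a/ and /e/, so it spirantizes to the fricative [v]. /d/ is a stop between vowels /a/ and /i/, so it spirantizes to the fricative [z]. /d/ is a stop between vowels /i/ and /a/, so it spirantizes to the fricative [z]. /feabenbavpadidab/ → feavenbavpazizab.
Rule 3 (regressive voicing assimilation): /v/ precedes the voiceless obstruent /p/, so it devoices to [f] by assimilation. /feavenbavpazizab/ → feavenbafpazizab.
Rule 4 (nasal place assimilation): /n/ precedes the labial consonant /b/, so it assimilates in place to [m]. /feavenbafpazizab/ → feavembafpazizab.
Rule 5 (final devoicing): /b/ is a voiced stop in word-final position, so it devoices to [p]. /feavembafpazizab/ → feavembafpazizap.

feavembafpazizap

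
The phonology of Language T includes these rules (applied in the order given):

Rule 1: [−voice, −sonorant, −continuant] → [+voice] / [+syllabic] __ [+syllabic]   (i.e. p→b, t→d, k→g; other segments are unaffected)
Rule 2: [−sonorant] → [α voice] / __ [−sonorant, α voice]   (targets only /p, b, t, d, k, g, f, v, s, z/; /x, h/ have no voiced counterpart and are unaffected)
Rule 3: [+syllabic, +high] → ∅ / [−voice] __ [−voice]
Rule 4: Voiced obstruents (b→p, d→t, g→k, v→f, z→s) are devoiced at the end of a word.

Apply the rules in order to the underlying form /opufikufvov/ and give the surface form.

obufiguvvof

Rule 1 (intervocalic voicing): /p/ is a voiceless stop between vowels /o/ and /u/, so it voices to [b]. /k/ is a voiceless stop between vowels /i/ and /u/, so it voices to [g]. /opufikufvov/ → obufigufvov.
Rule 2 (regressive voicing assimilation): /f/ precedes the voiced obstruent /v/, so it voices to [v] by assimilation. /obufigufvov/ → obufiguvvov.
Rule 3 (high vowel syncope): no segment meets the environment; /obufiguvvov/ is unchanged.
Rule 4 (final devoicing): /v/ is a voiced obstruent in word-final position, so it devoices to [f]. /obufiguvvov/ → obufiguvvof.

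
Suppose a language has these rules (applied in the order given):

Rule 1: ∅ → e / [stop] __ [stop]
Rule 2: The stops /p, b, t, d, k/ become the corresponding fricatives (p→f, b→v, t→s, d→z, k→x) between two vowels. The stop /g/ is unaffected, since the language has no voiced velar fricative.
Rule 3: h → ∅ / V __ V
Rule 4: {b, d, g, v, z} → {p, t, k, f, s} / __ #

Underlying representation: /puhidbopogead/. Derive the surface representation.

Rule 1 (stop-cluster e-epenthesis): /d/ and /b/ form a stop–stop cluster, so [e] is inserted between them. /puhidbopogead/ → puhidebopogead.
Rule 2 (intervocalic spirantization): /d/ is a stop between vowels /i/ and /e/, so it spirantizes to the fricative [z]. /b/ is a stop between vowels /e/ and /o/, so it spirantizes to the fricative [v]. /p/ is a stop between vowels /o/ and /o/, so it spirantizes to the fricative [f]. /puhidebopogead/ → puhizevofogead.
Rule 3 (intervocalic h-deletion): /h/ occurs between vowels /u/ and /i/, so it deletes. /puhizevofogead/ → puizevofogead.
Rule 4 (final devoicing): /d/ is a voiced obstruent in word-final position, so it devoices to [t]. /puizevofogead/ → puizevofogeat.

puizevofogeat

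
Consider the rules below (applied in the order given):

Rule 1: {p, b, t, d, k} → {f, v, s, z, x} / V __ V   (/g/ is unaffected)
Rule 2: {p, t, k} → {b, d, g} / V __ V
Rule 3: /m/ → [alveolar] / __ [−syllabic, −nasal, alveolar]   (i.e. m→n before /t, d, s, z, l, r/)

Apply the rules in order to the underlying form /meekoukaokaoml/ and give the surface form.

meexouxaoxaonl

Rule 1 (intervocalic spirantization): /k/ is a stop between vowels /e/ and /o/, so it spirantizes to the fricative [x]. /k/ is a stop between vowels /u/ and /a/, so it spirantizes to the fricative [x]. /k/ is a stop between vowels /o/ and /a/, so it spirantizes to the fricative [x]. /meekoukaokaoml/ → meexouxaoxaoml.
Rule 2 (intervocalic voicing): no segment meets the environment; /meexouxaoxaoml/ is unchanged.
Rule 3 (nasal place assimilation): /m/ precedes the alveolar consonant /l/, so it assimilates in place to [n]. /meexouxaoxaoml/ → meexouxaoxaonl.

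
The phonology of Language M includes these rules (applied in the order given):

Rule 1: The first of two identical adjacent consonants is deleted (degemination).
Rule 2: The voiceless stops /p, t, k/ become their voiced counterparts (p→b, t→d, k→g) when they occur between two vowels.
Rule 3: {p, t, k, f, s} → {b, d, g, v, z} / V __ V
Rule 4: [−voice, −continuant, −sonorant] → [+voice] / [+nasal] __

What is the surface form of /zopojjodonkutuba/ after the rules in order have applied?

zobojodonguduba

Rule 1 (degemination): /jj/ is a geminate; the first /j/ deletes. /zopojjodonkutuba/ → zopojodonkutuba.
Rule 2 (intervocalic voicing): /p/ is a voiceless stop between vowels /o/ and /o/, so it voices to [b]. /t/ is a voiceless stop between vowels /u/ and /u/, so it voices to [d]. /zopojodonkutuba/ → zobojodonkuduba.
Rule 3 (intervocalic voicing): no segment meets the environment; /zobojodonkuduba/ is unchanged.
Rule 4 (post-nasal voicing): /k/ is a voiceless stop immediately after the nasal /n/, so it voices to [g]. /zobojodonkuduba/ → zobojodonguduba.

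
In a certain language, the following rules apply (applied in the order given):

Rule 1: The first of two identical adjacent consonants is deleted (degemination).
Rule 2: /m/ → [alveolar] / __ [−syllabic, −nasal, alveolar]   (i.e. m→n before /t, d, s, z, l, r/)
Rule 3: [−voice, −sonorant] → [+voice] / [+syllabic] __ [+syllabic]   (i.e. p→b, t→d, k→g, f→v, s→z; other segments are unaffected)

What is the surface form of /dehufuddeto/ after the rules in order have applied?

dehuvudedo

Rule 1 (degemination): /dd/ is a geminate; the first /d/ deletes. /dehufuddeto/ → dehufudeto.
Rule 2 (nasal place assimilation): no segment meets the environment; /dehufudeto/ is unchanged.
Rule 3 (intervocalic voicing): /f/ is a voiceless obstruent between vowels /u/ and /u/, so it voices to [v]. /t/ is a voiceless obstruent between vowels /e/ and /o/, so it voices to [d]. /dehufudeto/ → dehuvudedo.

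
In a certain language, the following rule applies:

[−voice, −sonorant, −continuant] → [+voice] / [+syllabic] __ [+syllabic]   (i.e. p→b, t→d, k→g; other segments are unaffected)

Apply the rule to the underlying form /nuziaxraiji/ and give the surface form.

nuziaxraiji

No segment of /nuziaxraiji/ meets the structural description of the rule, so the form surfaces unchanged.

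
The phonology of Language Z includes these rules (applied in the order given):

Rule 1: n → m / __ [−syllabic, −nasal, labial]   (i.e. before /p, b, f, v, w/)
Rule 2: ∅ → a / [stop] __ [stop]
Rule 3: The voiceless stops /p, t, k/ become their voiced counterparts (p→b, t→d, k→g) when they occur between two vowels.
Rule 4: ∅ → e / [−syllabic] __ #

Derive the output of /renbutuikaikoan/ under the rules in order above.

Rule 1 (nasal place assimilation): /n/ precedes the labial consonant /b/, so it assimilates in place to [m]. /renbutuikaikoan/ → rembutuikaikoan.
Rule 2 (stop-cluster a-epenthesis): no segment meets the environment; /rembutuikaikoan/ is unchanged.
Rule 3 (intervocalic voicing): /t/ is a voiceless stop between vowels /u/ and /u/, so it voices to [d]. /k/ is a voiceless stop between vowels /i/ and /a/, so it voices to [g]. /k/ is a voiceless stop between vowels /i/ and /o/, so it voices to [g]. /rembutuikaikoan/ → rembuduigaigoan.
Rule 4 (final e-epenthesis): the form ends in the consonant /n/, so [e] is inserted word-finally. /rembuduigaigoan/ → rembuduigaigoane.

rembuduigaigoane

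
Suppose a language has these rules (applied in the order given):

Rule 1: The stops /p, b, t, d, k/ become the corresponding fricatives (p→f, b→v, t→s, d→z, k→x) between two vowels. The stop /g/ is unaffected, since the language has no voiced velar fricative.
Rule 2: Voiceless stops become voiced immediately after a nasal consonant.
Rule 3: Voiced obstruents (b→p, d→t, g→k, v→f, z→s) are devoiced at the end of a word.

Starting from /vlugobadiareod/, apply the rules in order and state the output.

Rule 1 (intervocalic spirantization): /b/ is a stop between vowels /o/ and /a/, so it spirantizes to the fricative [v]. /d/ is a stop between vowels /a/ and /i/, so it spirantizes to the fricative [z]. /vlugobadiareod/ → vlugovaziareod.
Rule 2 (post-nasal voicing): no segment meets the environment; /vlugovaziareod/ is unchanged.
Rule 3 (final devoicing): /d/ is a voiced obstruent in word-final position, so it devoices to [t]. /vlugovaziareod/ → vlugovaziareot.

vlugovaziareot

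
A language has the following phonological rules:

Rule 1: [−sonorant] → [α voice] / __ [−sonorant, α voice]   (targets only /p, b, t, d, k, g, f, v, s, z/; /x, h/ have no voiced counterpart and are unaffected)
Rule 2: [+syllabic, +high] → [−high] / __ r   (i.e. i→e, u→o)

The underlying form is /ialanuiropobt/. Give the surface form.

ialanueropopt

Rule 1 (regressive voicing assimilation): /b/ precedes the voiceless obstruent /t/, so it devoices to [p] by assimilation. /ialanuiropobt/ → ialanuiropopt.
Rule 2 (pre-rhotic lowering): /i/ is a high vowel immediately before /r/, so it lowers to [e]. /ialanuiropopt/ → ialanueropopt.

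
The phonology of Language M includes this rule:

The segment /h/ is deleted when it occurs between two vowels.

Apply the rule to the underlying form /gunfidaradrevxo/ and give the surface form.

No segment of /gunfidaradrevxo/ meets the structural description of the rule, so the form surfaces unchanged.

gunfidaradrevxo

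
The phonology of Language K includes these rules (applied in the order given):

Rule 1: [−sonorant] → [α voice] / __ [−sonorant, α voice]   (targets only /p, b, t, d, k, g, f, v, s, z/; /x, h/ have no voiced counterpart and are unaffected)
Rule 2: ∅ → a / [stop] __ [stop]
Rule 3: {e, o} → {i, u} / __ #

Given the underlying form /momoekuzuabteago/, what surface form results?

Rule 1 (regressive voicing assimilation): /b/ precedes the voiceless obstruent /t/, so it devoices to [p] by assimilation. /momoekuzuabteago/ → momoekuzuapteago.
Rule 2 (stop-cluster a-epenthesis): /p/ and /t/ form a stop–stop cluster, so [a] is inserted between them. /momoekuzuapteago/ → momoekuzuapateago.
Rule 3 (final vowel raising): /o/ is a mid vowel in word-final position, so it raises to [u]. /momoekuzuapateago/ → momoekuzuapateagu.

momoekuzuapateagu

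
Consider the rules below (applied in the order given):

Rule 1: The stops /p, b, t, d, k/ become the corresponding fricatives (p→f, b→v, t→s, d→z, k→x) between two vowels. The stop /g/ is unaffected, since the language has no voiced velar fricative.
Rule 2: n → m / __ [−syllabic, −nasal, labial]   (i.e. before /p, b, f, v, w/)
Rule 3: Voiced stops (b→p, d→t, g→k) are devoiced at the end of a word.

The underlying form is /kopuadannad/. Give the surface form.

Rule 1 (intervocalic spirantization): /p/ is a stop between vowels /o/ and /u/, so it spirantizes to the fricative [f]. /d/ is a stop between vowels /a/ and /a/, so it spirantizes to the fricative [z]. /kopuadannad/ → kofuazannad.
Rule 2 (nasal place assimilation): no segment meets the environment; /kofuazannad/ is unchanged.
Rule 3 (final devoicing): /d/ is a voiced stop in word-final position, so it devoices to [t]. /kofuazannad/ → kofuazannat.

kofuazannat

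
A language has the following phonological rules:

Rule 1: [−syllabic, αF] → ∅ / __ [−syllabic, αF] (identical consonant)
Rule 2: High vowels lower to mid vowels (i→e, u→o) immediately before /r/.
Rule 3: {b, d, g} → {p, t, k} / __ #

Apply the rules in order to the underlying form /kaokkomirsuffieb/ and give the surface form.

kaokomersufiep

Rule 1 (degemination): /kk/ is a geminate; the first /k/ deletes. /ff/ is a geminate; the first /f/ deletes. /kaokkomirsuffieb/ → kaokomirsufieb.
Rule 2 (pre-rhotic lowering): /i/ is a high vowel immediately before /r/, so it lowers to [e]. /kaokomirsufieb/ → kaokomersufieb.
Rule 3 (final devoicing): /b/ is a voiced stop in word-final position, so it devoices to [p]. /kaokomersufieb/ → kaokomersufiep.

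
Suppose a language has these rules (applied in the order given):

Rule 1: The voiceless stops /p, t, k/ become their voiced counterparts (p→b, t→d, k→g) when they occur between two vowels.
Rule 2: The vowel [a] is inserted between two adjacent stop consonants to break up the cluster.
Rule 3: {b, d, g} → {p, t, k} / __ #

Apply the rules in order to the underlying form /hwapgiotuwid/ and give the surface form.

hwapagioduwit

Rule 1 (intervocalic voicing): /t/ is a voiceless stop between vowels /o/ and /u/, so it voices to [d]. /hwapgiotuwid/ → hwapgioduwid.
Rule 2 (stop-cluster a-epenthesis): /p/ and /g/ form a stop–stop cluster, so [a] is inserted between them. /hwapgioduwid/ → hwapagioduwid.
Rule 3 (final devoicing): /d/ is a voiced stop in word-final position, so it devoices to [t]. /hwapagioduwid/ → hwapagioduwit.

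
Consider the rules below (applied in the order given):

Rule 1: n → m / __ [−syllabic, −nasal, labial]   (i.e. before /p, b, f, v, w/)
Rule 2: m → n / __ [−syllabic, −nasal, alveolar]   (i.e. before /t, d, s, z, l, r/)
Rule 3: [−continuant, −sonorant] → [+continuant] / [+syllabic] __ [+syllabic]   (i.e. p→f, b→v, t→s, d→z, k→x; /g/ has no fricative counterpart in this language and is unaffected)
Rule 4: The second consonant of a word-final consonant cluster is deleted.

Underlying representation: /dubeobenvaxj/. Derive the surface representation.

Rule 1 (nasal place assimilation): /n/ precedes the labial consonant /v/, so it assimilates in place to [m]. /dubeobenvaxj/ → dubeobemvaxj.
Rule 2 (nasal place assimilation): no segment meets the environment; /dubeobemvaxj/ is unchanged.
Rule 3 (intervocalic spirantization): /b/ is a stop between vowels /u/ and /e/, so it spirantizes to the fricative [v]. /b/ is a stop between vowels /o/ and /e/, so it spirantizes to the fricative [v]. /dubeobemvaxj/ → duveovemvaxj.
Rule 4 (final cluster simplification): /j/ is the second consonant of a word-final cluster /xj/, so it deletes. /duveovemvaxj/ → duveovemvax.

duveovemvax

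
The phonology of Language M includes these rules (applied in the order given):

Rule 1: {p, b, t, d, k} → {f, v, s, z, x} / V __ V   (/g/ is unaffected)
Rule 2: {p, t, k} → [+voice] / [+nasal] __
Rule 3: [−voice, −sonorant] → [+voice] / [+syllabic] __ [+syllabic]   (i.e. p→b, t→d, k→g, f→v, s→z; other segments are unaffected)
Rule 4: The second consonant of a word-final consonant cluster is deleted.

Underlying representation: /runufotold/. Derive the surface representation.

Rule 1 (intervocalic spirantization): /t/ is a stop between vowels /o/ and /o/, so it spirantizes to the fricative [s]. /runufotold/ → runufosold.
Rule 2 (post-nasal voicing): no segment meets the environment; /runufosold/ is unchanged.
Rule 3 (intervocalic voicing): /f/ is a voiceless obstruent between vowels /u/ and /o/, so it voices to [v]. /s/ is a voiceless obstruent between vowels /o/ and /o/, so it voices to [z]. /runufosold/ → runuvozold.
Rule 4 (final cluster simplification): /d/ is the second consonant of a word-final cluster /ld/, so it deletes. /runuvozold/ → runuvozol.

runuvozol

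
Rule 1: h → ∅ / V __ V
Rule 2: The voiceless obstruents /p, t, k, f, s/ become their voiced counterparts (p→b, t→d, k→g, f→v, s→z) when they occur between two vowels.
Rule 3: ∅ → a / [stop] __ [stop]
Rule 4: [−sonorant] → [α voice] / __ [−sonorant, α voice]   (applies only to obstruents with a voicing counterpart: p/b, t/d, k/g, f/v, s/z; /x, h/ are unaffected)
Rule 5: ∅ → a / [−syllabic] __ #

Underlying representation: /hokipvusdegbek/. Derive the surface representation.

hogibvuzdegabeka

Rule 1 (intervocalic h-deletion): no segment meets the environment; /hokipvusdegbek/ is unchanged.
Rule 2 (intervocalic voicing): /k/ is a voiceless obstruent between vowels /o/ and /i/, so it voices to [g]. /hokipvusdegbek/ → hogipvusdegbek.
Rule 3 (stop-cluster a-epenthesis): /g/ and /b/ form a stop–stop cluster, so [a] is inserted between them. /hogipvusdegbek/ → hogipvusdegabek.
Rule 4 (regressive voicing assimilation): /p/ precedes the voiced obstruent /v/, so it voices to [b] by assimilation. /s/ precedes the voiced obstruent /d/, so it voices to [z] by assimilation. /hogipvusdegabek/ → hogibvuzdegabek.
Rule 5 (final a-epenthesis): the form ends in the consonant /k/, so [a] is inserted word-finally. /hogibvuzdegabek/ → hogibvuzdegabeka.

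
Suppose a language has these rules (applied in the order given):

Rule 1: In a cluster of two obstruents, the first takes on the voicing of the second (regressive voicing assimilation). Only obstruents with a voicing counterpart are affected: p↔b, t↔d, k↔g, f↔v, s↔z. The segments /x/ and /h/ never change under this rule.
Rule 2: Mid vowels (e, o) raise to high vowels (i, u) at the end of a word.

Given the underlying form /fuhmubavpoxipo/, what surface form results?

Rule 1 (regressive voicing assimilation): /v/ precedes the voiceless obstruent /p/, so it devoices to [f] by assimilation. /fuhmubavpoxipo/ → fuhmubafpoxipo.
Rule 2 (final vowel raising): /o/ is a mid vowel in word-final position, so it raises to [u]. /fuhmubafpoxipo/ → fuhmubafpoxipu.

fuhmubafpoxipu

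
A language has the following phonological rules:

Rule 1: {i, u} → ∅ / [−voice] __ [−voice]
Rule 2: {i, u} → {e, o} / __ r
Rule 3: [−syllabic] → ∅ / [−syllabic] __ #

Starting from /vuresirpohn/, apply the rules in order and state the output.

voreserpoh

Rule 1 (high vowel syncope): no segment meets the environment; /vuresirpohn/ is unchanged.
Rule 2 (pre-rhotic lowering): /u/ is a high vowel immediately before /r/, so it lowers to [o]. /i/ is a high vowel immediately before /r/, so it lowers to [e]. /vuresirpohn/ → voreserpohn.
Rule 3 (final cluster simplification): /n/ is the second consonant of a word-final cluster /hn/, so it deletes. /voreserpohn/ → voreserpoh.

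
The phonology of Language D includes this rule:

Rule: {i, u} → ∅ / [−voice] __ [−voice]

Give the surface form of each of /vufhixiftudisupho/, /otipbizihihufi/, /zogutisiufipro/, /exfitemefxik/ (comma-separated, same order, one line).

vufhxftudispho, otpbizihhfi, zogutsiufpro, exftemefxk

/vufhixiftudisupho/: /i/ is a high vowel flanked by voiceless consonants /h/ and /x/, so it deletes. /i/ is a high vowel flanked by voiceless consonants /x/ and /f/, so it deletes. /u/ is a high vowel flanked by voiceless consonants /s/ and /p/, so it deletes. → [vufhxftudispho].
/otipbizihihufi/: /i/ is a high vowel flanked by voiceless consonants /t/ and /p/, so it deletes. /i/ is a high vowel flanked by voiceless consonants /h/ and /h/, so it deletes. /u/ is a high vowel flanked by voiceless consonants /h/ and /f/, so it deletes. → [otpbizihhfi].
/zogutisiufipro/: /i/ is a high vowel flanked by voiceless consonants /t/ and /s/, so it deletes. /i/ is a high vowel flanked by voiceless consonants /f/ and /p/, so it deletes. → [zogutsiufpro].
/exfitemefxik/: /i/ is a high vowel flanked by voiceless consonants /f/ and /t/, so it deletes. /i/ is a high vowel flanked by voiceless consonants /x/ and /k/, so it deletes. → [exftemefxk].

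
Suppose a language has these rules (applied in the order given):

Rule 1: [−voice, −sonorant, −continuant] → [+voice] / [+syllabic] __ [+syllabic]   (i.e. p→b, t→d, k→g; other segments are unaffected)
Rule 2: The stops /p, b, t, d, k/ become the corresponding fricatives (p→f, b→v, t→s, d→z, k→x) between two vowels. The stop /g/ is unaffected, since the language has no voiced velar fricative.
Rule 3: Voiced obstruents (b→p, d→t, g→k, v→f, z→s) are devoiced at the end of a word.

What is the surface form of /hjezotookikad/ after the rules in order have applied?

Rule 1 (intervocalic voicing): /t/ is a voiceless stop between vowels /o/ and /o/, so it voices to [d]. /k/ is a voiceless stop between vowels /o/ and /i/, so it voices to [g]. /k/ is a voiceless stop between vowels /i/ and /a/, so it voices to [g]. /hjezotookikad/ → hjezodoogigad.
Rule 2 (intervocalic spirantization): /d/ is a stop between vowels /o/ and /o/, so it spirantizes to the fricative [z]. /hjezodoogigad/ → hjezozoogigad.
Rule 3 (final devoicing): /d/ is a voiced obstruent in word-final position, so it devoices to [t]. /hjezozoogigad/ → hjezozoogigat.

hjezozoogigat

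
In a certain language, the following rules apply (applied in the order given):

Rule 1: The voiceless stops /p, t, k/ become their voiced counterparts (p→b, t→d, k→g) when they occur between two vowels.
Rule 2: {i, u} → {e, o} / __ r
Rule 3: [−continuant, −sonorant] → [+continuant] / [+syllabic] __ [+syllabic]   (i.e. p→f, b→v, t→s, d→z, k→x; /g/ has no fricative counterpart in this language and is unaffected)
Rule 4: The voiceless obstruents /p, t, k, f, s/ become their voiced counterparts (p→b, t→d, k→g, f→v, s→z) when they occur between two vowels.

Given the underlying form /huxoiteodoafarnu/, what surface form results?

Rule 1 (intervocalic voicing): /t/ is a voiceless stop between vowels /i/ and /e/, so it voices to [d]. /huxoiteodoafarnu/ → huxoideodoafarnu.
Rule 2 (pre-rhotic lowering): no segment meets the environment; /huxoideodoafarnu/ is unchanged.
Rule 3 (intervocalic spirantization): /d/ is a stop between vowels /i/ and /e/, so it spirantizes to the fricative [z]. /d/ is a stop between vowels /o/ and /o/, so it spirantizes to the fricative [z]. /huxoideodoafarnu/ → huxoizeozoafarnu.
Rule 4 (intervocalic voicing): /f/ is a voiceless obstruent between vowels /a/ and /a/, so it voices to [v]. /huxoizeozoafarnu/ → huxoizeozoavarnu.

huxoizeozoavarnu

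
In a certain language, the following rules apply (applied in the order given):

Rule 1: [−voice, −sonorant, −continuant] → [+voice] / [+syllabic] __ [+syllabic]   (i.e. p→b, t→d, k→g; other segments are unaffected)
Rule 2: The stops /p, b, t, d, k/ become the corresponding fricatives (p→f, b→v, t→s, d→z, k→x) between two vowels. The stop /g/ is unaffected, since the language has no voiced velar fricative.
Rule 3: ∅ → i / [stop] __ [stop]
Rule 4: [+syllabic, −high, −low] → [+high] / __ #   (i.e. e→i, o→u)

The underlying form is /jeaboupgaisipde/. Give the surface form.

jeavoupigaisipidi

Rule 1 (intervocalic voicing): no segment meets the environment; /jeaboupgaisipde/ is unchanged.
Rule 2 (intervocalic spirantization): /b/ is a stop between vowels /a/ and /o/, so it spirantizes to the fricative [v]. /jeaboupgaisipde/ → jeavoupgaisipde.
Rule 3 (stop-cluster i-epenthesis): /p/ and /g/ form a stop–stop cluster, so [i] is inserted between them. /p/ and /d/ form a stop–stop cluster, so [i] is inserted between them. /jeavoupgaisipde/ → jeavoupigaisipide.
Rule 4 (final vowel raising): /e/ is a mid vowel in word-final position, so it raises to [i]. /jeavoupigaisipide/ → jeavoupigaisipidi.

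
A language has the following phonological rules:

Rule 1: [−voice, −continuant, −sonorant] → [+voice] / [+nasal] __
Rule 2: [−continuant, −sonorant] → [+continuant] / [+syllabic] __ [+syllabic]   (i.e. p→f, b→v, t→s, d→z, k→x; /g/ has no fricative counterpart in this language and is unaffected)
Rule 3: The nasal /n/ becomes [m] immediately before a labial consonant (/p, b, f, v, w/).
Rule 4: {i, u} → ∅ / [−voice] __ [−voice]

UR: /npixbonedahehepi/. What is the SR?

mbixbonezahehefi

Rule 1 (post-nasal voicing): /p/ is a voiceless stop immediately after the nasal /n/, so it voices to [b]. /npixbonedahehepi/ → nbixbonedahehepi.
Rule 2 (intervocalic spirantization): /d/ is a stop between vowels /e/ and /a/, so it spirantizes to the fricative [z]. /p/ is a stop between vowels /e/ and /i/, so it spirantizes to the fricative [f]. /nbixbonedahehepi/ → nbixbonezahehefi.
Rule 3 (nasal place assimilation): /n/ precedes the labial consonant /b/, so it assimilates in place to [m]. /nbixbonezahehefi/ → mbixbonezahehefi.
Rule 4 (high vowel syncope): no segment meets the environment; /mbixbonezahehefi/ is unchanged.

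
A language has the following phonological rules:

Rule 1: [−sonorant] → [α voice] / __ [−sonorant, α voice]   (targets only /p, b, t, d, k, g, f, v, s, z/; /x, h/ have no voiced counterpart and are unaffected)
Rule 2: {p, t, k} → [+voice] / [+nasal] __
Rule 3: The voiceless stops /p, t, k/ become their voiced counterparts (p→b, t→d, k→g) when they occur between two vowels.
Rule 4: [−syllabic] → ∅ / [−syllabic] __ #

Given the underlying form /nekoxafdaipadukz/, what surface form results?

negoxavdaibadug

Rule 1 (regressive voicing assimilation): /f/ precedes the voiced obstruent /d/, so it voices to [v] by assimilation. /k/ precedes the voiced obstruent /z/, so it voices to [g] by assimilation. /nekoxafdaipadukz/ → nekoxavdaipadugz.
Rule 2 (post-nasal voicing): no segment meets the environment; /nekoxavdaipadugz/ is unchanged.
Rule 3 (intervocalic voicing): /k/ is a voiceless stop between vowels /e/ and /o/, so it voices to [g]. /p/ is a voiceless stop between vowels /i/ and /a/, so it voices to [b]. /nekoxavdaipadugz/ → negoxavdaibadugz.
Rule 4 (final cluster simplification): /z/ is the second consonant of a word-final cluster /gz/, so it deletes. /negoxavdaibadugz/ → negoxavdaibadug.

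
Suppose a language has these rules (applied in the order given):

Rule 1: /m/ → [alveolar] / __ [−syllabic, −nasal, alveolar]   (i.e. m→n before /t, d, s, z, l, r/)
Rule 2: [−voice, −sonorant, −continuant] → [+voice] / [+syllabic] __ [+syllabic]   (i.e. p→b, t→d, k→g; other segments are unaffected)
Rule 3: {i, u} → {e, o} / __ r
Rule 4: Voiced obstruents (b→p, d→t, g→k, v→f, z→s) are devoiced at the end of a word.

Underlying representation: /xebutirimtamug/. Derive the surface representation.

xebuderintamuk

Rule 1 (nasal place assimilation): /m/ precedes the alveolar consonant /t/, so it assimilates in place to [n]. /xebutirimtamug/ → xebutirintamug.
Rule 2 (intervocalic voicing): /t/ is a voiceless stop between vowels /u/ and /i/, so it voices to [d]. /xebutirintamug/ → xebudirintamug.
Rule 3 (pre-rhotic lowering): /i/ is a high vowel immediately before /r/, so it lowers to [e]. /xebudirintamug/ → xebuderintamug.
Rule 4 (final devoicing): /g/ is a voiced obstruent in word-final position, so it devoices to [k]. /xebuderintamug/ → xebuderintamuk.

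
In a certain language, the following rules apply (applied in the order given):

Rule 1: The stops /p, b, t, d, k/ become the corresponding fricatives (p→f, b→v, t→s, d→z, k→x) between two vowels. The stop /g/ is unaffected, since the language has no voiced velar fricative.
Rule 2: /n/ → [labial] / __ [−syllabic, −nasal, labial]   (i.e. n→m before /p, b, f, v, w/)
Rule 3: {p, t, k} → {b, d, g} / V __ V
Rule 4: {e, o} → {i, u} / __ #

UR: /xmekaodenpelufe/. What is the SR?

xmexaozempelufi

Rule 1 (intervocalic spirantization): /k/ is a stop between vowels /e/ and /a/, so it spirantizes to the fricative [x]. /d/ is a stop between vowels /o/ and /e/, so it spirantizes to the fricative [z]. /xmekaodenpelufe/ → xmexaozenpelufe.
Rule 2 (nasal place assimilation): /n/ precedes the labial consonant /p/, so it assimilates in place to [m]. /xmexaozenpelufe/ → xmexaozempelufe.
Rule 3 (intervocalic voicing): no segment meets the environment; /xmexaozempelufe/ is unchanged.
Rule 4 (final vowel raising): /e/ is a mid vowel in word-final position, so it raises to [i]. /xmexaozempelufe/ → xmexaozempelufi.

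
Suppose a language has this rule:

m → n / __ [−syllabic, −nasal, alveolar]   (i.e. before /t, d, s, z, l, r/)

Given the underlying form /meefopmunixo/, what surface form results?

No segment of /meefopmunixo/ meets the structural description of the rule, so the form surfaces unchanged.

meefopmunixo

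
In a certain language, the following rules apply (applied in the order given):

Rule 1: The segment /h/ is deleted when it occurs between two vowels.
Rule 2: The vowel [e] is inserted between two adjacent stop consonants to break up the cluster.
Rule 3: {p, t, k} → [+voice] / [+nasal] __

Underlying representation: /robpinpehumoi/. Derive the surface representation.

Rule 1 (intervocalic h-deletion): /h/ occurs between vowels /e/ and /u/, so it deletes. /robpinpehumoi/ → robpinpeumoi.
Rule 2 (stop-cluster e-epenthesis): /b/ and /p/ form a stop–stop cluster, so [e] is inserted between them. /robpinpeumoi/ → robepinpeumoi.
Rule 3 (post-nasal voicing): /p/ is a voiceless stop immediately after the nasal /n/, so it voices to [b]. /robepinpeumoi/ → robepinbeumoi.

robepinbeumoi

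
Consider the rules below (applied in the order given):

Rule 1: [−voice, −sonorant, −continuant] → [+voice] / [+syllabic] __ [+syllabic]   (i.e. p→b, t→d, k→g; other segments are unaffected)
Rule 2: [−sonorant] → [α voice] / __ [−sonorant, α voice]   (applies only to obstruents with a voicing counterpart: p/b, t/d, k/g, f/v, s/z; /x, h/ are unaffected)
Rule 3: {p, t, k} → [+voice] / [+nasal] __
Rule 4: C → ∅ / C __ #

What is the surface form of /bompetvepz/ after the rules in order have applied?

Rule 1 (intervocalic voicing): no segment meets the environment; /bompetvepz/ is unchanged.
Rule 2 (regressive voicing assimilation): /t/ precedes the voiced obstruent /v/, so it voices to [d] by assimilation. /p/ precedes the voiced obstruent /z/, so it voices to [b] by assimilation. /bompetvepz/ → bompedvebz.
Rule 3 (post-nasal voicing): /p/ is a voiceless stop immediately after the nasal /m/, so it voices to [b]. /bompedvebz/ → bombedvebz.
Rule 4 (final cluster simplification): /z/ is the second consonant of a word-final cluster /bz/, so it deletes. /bombedvebz/ → bombedveb.

bombedveb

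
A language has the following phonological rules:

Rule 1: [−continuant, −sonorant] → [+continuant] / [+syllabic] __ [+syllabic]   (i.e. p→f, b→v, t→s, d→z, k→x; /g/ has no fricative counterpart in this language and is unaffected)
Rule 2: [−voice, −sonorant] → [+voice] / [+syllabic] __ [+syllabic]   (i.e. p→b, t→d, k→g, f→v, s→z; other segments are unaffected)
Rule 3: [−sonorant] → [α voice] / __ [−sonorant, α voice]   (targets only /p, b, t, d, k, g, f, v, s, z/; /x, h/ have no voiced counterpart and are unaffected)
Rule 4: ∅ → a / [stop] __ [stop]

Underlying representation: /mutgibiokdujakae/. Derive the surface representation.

Rule 1 (intervocalic spirantization): /b/ is a stop between vowels /i/ and /i/, so it spirantizes to the fricative [v]. /k/ is a stop between vowels /a/ and /a/, so it spirantizes to the fricative [x]. /mutgibiokdujakae/ → mutgiviokdujaxae.
Rule 2 (intervocalic voicing): no segment meets the environment; /mutgiviokdujaxae/ is unchanged.
Rule 3 (regressive voicing assimilation): /t/ precedes the voiced obstruent /g/, so it voices to [d] by assimilation. /k/ precedes the voiced obstruent /d/, so it voices to [g] by assimilation. /mutgiviokdujaxae/ → mudgiviogdujaxae.
Rule 4 (stop-cluster a-epenthesis): /d/ and /g/ form a stop–stop cluster, so [a] is inserted between them. /g/ and /d/ form a stop–stop cluster, so [a] is inserted between them. /mudgiviogdujaxae/ → mudagiviogadujaxae.

mudagiviogadujaxae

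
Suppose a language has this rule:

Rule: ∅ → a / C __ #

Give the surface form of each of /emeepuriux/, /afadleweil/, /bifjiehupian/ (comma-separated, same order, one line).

emeepuriuxa, afadleweila, bifjiehupiana

/emeepuriux/: the form ends in the consonant /x/, so [a] is inserted word-finally. → [emeepuriuxa].
/afadleweil/: the form ends in the consonant /l/, so [a] is inserted word-finally. → [afadleweila].
/bifjiehupian/: the form ends in the consonant /n/, so [a] is inserted word-finally. → [bifjiehupiana].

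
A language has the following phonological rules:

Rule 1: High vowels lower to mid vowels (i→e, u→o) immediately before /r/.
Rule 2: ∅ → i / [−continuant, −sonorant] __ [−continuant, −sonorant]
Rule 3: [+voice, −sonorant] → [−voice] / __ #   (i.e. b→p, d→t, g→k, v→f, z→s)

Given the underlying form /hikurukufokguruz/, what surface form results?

hikorukufokigorus

Rule 1 (pre-rhotic lowering): /u/ is a high vowel immediately before /r/, so it lowers to [o]. /u/ is a high vowel immediately before /r/, so it lowers to [o]. /hikurukufokguruz/ → hikorukufokgoruz.
Rule 2 (stop-cluster i-epenthesis): /k/ and /g/ form a stop–stop cluster, so [i] is inserted between them. /hikorukufokgoruz/ → hikorukufokigoruz.
Rule 3 (final devoicing): /z/ is a voiced obstruent in word-final position, so it devoices to [s]. /hikorukufokigoruz/ → hikorukufokigorus.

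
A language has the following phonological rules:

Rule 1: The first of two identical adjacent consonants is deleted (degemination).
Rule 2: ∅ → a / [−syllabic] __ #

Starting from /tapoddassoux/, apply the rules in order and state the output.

tapodasouxa

Rule 1 (degemination): /dd/ is a geminate; the first /d/ deletes. /ss/ is a geminate; the first /s/ deletes. /tapoddassoux/ → tapodasoux.
Rule 2 (final a-epenthesis): the form ends in the consonant /x/, so [a] is inserted word-finally. /tapodasoux/ → tapodasouxa.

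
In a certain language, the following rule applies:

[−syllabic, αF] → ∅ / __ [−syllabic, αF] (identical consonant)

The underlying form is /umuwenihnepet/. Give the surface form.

umuwenihnepet

No segment of /umuwenihnepet/ meets the structural description of the rule, so the form surfaces unchanged.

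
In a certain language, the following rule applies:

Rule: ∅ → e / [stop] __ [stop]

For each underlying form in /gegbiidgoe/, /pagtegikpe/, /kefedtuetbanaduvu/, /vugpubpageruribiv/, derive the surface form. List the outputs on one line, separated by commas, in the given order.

gegebiidegoe, pagetegikepe, kefedetuetebanaduvu, vugepubepageruribiv

/gegbiidgoe/: /g/ and /b/ form a stop–stop cluster, so [e] is inserted between them. /d/ and /g/ form a stop–stop cluster, so [e] is inserted between them. → [gegebiidegoe].
/pagtegikpe/: /g/ and /t/ form a stop–stop cluster, so [e] is inserted between them. /k/ and /p/ form a stop–stop cluster, so [e] is inserted between them. → [pagetegikepe].
/kefedtuetbanaduvu/: /d/ and /t/ form a stop–stop cluster, so [e] is inserted between them. /t/ and /b/ form a stop–stop cluster, so [e] is inserted between them. → [kefedetuetebanaduvu].
/vugpubpageruribiv/: /g/ and /p/ form a stop–stop cluster, so [e] is inserted between them. /b/ and /p/ form a stop–stop cluster, so [e] is inserted between them. → [vugepubepageruribiv].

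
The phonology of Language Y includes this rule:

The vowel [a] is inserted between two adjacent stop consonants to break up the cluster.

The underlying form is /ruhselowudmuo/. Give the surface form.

ruhselowudmuo

No segment of /ruhselowudmuo/ meets the structural description of the rule, so the form surfaces unchanged.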